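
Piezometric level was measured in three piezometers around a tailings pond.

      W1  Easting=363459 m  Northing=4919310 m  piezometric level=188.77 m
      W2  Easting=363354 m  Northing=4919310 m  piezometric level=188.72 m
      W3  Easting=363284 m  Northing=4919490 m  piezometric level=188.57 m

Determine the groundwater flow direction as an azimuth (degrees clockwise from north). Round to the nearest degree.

324°

With h = a·x + b·y + c and W1 as origin, the differences give:
  (-105)·a + 0·b = -0.05
  (-175)·a + 180·b = -0.20
Eliminate b (×180 and ×0, subtract): -18900·a = -9.000 → a = ∂h/∂x = +0.0004762
Back-substitute: b = ∂h/∂y = -0.0006481.
Flow direction (−∇h) has components (-0.0004762 E, +0.0006481 N).
Azimuth = atan2(E, N) = atan2(-0.0004762, +0.0006481) = 323.7° ≈ 324°.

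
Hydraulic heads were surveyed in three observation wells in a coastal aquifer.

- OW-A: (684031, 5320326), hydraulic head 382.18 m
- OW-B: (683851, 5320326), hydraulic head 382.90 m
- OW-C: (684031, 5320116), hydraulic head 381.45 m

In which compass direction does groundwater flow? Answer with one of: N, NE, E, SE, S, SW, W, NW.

∂h/∂x = (382.90 − 382.18) / (683851 − 684031) = -0.004000
∂h/∂y = (381.45 − 382.18) / (5320116 − 5320326) = +0.003476
Flow = −∇h = (+0.004000 east, -0.003476 north), which points southeast.

SE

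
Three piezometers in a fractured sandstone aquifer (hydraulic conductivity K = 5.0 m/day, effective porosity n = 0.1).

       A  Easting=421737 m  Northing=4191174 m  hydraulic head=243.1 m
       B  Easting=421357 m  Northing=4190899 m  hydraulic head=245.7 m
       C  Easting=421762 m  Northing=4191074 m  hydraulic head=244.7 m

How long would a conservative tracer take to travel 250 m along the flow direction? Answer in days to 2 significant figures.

With h = a·x + b·y + c and A as origin, the differences give:
  (-380)·a + (-275)·b = +2.6
  25·a + (-100)·b = +1.6
Eliminate b (×(-100) and ×(-275), subtract): 44875·a = 180.00 → a = ∂h/∂x = +0.004011
Back-substitute: b = ∂h/∂y = -0.01500.
|∇h| = √(0.004011² + -0.01500²) = 0.01553
Seepage velocity v = K·i/n = 5.0 × 0.01553 / 0.1 = 0.7765 m/day.
t = 250 / 0.7765 = 322 days.

320 days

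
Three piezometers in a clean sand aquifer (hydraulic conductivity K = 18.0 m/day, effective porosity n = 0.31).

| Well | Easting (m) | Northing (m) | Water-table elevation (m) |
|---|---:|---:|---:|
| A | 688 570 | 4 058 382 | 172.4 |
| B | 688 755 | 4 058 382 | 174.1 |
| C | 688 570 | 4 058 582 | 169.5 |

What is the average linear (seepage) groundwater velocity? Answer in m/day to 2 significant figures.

∂h/∂x = (174.1 − 172.4) / (688755 − 688570) = +0.009189
∂h/∂y = (169.5 − 172.4) / (4058582 − 4058382) = -0.01450
|∇h| = √(0.009189² + -0.01450²) = 0.01717
Seepage velocity v = K·i/n = 18.0 × 0.01717 / 0.31 = 0.997 m/day.

1.00 m/day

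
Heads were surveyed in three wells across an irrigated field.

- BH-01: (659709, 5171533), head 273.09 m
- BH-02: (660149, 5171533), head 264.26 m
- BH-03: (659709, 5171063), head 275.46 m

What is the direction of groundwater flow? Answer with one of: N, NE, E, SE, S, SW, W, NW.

E

∂h/∂x = (264.26 − 273.09) / (660149 − 659709) = -0.02007
∂h/∂y = (275.46 − 273.09) / (5171063 − 5171533) = -0.005043
Flow = −∇h = (+0.02007 east, +0.005043 north), which points east.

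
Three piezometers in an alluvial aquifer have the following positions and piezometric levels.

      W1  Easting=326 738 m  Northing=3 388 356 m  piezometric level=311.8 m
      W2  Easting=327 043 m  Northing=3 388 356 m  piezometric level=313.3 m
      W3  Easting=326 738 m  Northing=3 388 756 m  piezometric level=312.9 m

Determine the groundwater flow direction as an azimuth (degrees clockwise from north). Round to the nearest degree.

241°

∂h/∂x = (313.3 − 311.8) / (327043 − 326738) = +0.004918
∂h/∂y = (312.9 − 311.8) / (3388756 − 3388356) = +0.002750
Flow direction (−∇h) has components (-0.004918 E, -0.002750 N).
Azimuth = atan2(E, N) = atan2(-0.004918, -0.002750) = 240.8° ≈ 241°.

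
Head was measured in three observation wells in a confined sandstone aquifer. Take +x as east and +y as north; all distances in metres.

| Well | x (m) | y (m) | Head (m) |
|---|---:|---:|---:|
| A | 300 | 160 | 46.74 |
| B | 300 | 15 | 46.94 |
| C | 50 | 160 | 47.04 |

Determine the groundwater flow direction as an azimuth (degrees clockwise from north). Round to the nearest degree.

Differences from A: to B (Δx, Δy, Δh) = (0, -145, +0.20); to C = (-250, 0, +0.30).
Determinant of the coordinate differences = 0·0 − (-250)·(-145) = -36250.
∂h/∂x = [(+0.20)·0 − (+0.30)·(-145)] / -36250 = -0.001200
∂h/∂y = [0·(+0.30) − (-250)·(+0.20)] / -36250 = -0.001379
Flow direction (−∇h) has components (+0.001200 E, +0.001379 N).
Azimuth = atan2(E, N) = atan2(+0.001200, +0.001379) = 41.0° ≈ 041°.

041°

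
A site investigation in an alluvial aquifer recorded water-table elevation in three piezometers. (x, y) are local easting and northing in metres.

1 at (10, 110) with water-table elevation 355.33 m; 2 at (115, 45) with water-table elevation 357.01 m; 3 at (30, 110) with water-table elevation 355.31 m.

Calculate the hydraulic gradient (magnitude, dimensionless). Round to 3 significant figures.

Taking 1 as reference: 2−1 = (105, -65, +1.68); 3−1 = (20, 0, -0.02).
Solve a·Δx + b·Δy = Δh: det = 105·0 − 20·(-65) = 1300.
∂h/∂x = [(+1.68)·0 − (-0.02)·(-65)] / 1300 = -0.0010000
∂h/∂y = [105·(-0.02) − 20·(+1.68)] / 1300 = -0.02746
|∇h| = √(-0.0010000² + -0.02746²) = 0.02748

0.0275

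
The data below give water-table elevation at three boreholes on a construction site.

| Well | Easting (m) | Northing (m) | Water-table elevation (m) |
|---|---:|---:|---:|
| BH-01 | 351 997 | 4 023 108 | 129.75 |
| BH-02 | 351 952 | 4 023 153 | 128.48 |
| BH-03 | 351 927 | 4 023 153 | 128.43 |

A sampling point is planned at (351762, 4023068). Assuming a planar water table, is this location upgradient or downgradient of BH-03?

upgradient

Taking BH-01 as reference: BH-02−BH-01 = (-45, 45, -1.27); BH-03−BH-01 = (-70, 45, -1.32).
Solve a·Δx + b·Δy = Δh: det = (-45)·45 − (-70)·45 = 1125.
∂h/∂x = [(-1.27)·45 − (-1.32)·45] / 1125 = +0.002000
∂h/∂y = [(-45)·(-1.32) − (-70)·(-1.27)] / 1125 = -0.02622
Head at (351762, 4023068) = 129.75 + (+0.002000)·(-235) + (-0.02622)·(-40) = 130.33 m.
That is higher than the 128.43 m at BH-03, so the point is upgradient.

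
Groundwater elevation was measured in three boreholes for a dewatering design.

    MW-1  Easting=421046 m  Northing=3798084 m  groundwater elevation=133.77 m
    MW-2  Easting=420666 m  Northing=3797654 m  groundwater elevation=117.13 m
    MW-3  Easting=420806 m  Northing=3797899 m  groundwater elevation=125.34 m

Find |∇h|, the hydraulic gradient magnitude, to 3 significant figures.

Differences from MW-1: to MW-2 (Δx, Δy, Δh) = (-380, -430, -16.64); to MW-3 = (-240, -185, -8.43).
Determinant of the coordinate differences = (-380)·(-185) − (-240)·(-430) = -32900.
∂h/∂x = [(-16.64)·(-185) − (-8.43)·(-430)] / -32900 = +0.01661
∂h/∂y = [(-380)·(-8.43) − (-240)·(-16.64)] / -32900 = +0.02402
|∇h| = √(0.01661² + 0.02402²) = 0.0292

0.0292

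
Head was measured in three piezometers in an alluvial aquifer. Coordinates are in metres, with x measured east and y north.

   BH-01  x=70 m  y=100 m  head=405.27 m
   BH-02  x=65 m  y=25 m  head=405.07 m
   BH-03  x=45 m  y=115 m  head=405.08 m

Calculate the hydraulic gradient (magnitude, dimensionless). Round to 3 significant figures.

0.00909

Differences from BH-01: to BH-02 (Δx, Δy, Δh) = (-5, -75, -0.20); to BH-03 = (-25, 15, -0.19).
Solve a·Δx + b·Δy = Δh: det = (-5)·15 − (-25)·(-75) = -1950.
∂h/∂x = [(-0.20)·15 − (-0.19)·(-75)] / -1950 = +0.008846
∂h/∂y = [(-5)·(-0.19) − (-25)·(-0.20)] / -1950 = +0.002077
|∇h| = √(0.008846² + 0.002077²) = 0.009087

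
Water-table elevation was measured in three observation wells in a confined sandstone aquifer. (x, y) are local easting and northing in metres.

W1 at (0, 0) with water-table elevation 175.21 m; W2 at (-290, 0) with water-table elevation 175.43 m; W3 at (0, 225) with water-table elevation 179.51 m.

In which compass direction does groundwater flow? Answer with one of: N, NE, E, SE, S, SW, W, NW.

S

∂h/∂x = (175.43 − 175.21) / (-290 − 0) = -0.0007586
∂h/∂y = (179.51 − 175.21) / (225 − 0) = +0.01911
Flow = −∇h = (+0.0007586 east, -0.01911 north), which points south.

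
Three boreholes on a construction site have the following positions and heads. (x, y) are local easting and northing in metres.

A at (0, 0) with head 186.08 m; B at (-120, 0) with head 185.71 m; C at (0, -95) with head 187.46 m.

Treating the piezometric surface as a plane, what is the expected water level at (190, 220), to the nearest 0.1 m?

∂h/∂x = (185.71 − 186.08) / (-120 − 0) = +0.003083
∂h/∂y = (187.46 − 186.08) / (-95 − 0) = -0.01453
h(190, 220) = 186.08 + (+0.003083)·(190) + (-0.01453)·(220) = 186.08 +0.586 -3.196 = 183.470 m.

183.5 m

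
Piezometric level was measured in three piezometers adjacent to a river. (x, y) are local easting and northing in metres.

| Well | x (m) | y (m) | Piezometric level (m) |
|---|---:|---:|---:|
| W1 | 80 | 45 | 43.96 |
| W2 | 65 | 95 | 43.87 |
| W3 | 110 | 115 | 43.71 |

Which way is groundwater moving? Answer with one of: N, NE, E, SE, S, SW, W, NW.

Differences from W1: to W2 (Δx, Δy, Δh) = (-15, 50, -0.09); to W3 = (30, 70, -0.25).
Determinant of the coordinate differences = (-15)·70 − 30·50 = -2550.
∂h/∂x = [(-0.09)·70 − (-0.25)·50] / -2550 = -0.002431
∂h/∂y = [(-15)·(-0.25) − 30·(-0.09)] / -2550 = -0.002529
Flow = −∇h = (+0.002431 east, +0.002529 north), which points northeast.

NE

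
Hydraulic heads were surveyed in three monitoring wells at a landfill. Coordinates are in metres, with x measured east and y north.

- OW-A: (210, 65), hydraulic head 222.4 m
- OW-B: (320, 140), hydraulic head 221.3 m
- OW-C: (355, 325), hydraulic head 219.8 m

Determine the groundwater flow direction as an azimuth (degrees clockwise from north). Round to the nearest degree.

036°

Taking OW-A as reference: OW-B−OW-A = (110, 75, -1.1); OW-C−OW-A = (145, 260, -2.6).
Determinant of the coordinate differences = 110·260 − 145·75 = 17725.
∂h/∂x = [(-1.1)·260 − (-2.6)·75] / 17725 = -0.005134
∂h/∂y = [110·(-2.6) − 145·(-1.1)] / 17725 = -0.007137
Flow direction (−∇h) has components (+0.005134 E, +0.007137 N).
Azimuth = atan2(E, N) = atan2(+0.005134, +0.007137) = 35.7° ≈ 036°.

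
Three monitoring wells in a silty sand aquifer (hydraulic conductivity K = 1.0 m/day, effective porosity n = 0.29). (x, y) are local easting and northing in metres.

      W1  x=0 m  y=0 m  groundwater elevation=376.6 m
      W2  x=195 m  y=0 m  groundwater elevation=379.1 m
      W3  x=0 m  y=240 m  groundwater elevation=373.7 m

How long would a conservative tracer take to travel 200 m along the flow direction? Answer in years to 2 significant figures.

9.0 years

∂h/∂x = (379.1 − 376.6) / (195 − 0) = +0.01282
∂h/∂y = (373.7 − 376.6) / (240 − 0) = -0.01208
|∇h| = √(0.01282² + -0.01208²) = 0.01761
Seepage velocity v = K·i/n = 1.0 × 0.01761 / 0.29 = 0.06072 m/day.
t = 200 / 0.06072 = 3294 days = 9.02 years.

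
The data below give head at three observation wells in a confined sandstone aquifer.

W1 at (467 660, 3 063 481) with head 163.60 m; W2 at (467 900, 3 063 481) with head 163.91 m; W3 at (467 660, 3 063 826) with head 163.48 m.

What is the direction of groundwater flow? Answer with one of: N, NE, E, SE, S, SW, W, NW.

∂h/∂x = (163.91 − 163.60) / (467900 − 467660) = +0.001292
∂h/∂y = (163.48 − 163.60) / (3063826 − 3063481) = -0.0003478
Flow = −∇h = (-0.001292 east, +0.0003478 north), which points west.

W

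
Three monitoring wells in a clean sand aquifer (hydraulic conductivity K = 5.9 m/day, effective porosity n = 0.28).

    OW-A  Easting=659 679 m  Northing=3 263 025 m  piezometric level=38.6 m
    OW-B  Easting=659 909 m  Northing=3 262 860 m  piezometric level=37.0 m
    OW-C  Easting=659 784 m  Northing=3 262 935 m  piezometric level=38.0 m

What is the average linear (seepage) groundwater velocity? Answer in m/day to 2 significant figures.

Taking OW-A as reference: OW-B−OW-A = (230, -165, -1.6); OW-C−OW-A = (105, -90, -0.6).
Solve a·Δx + b·Δy = Δh: det = 230·(-90) − 105·(-165) = -3375.
∂h/∂x = [(-1.6)·(-90) − (-0.6)·(-165)] / -3375 = -0.01333
∂h/∂y = [230·(-0.6) − 105·(-1.6)] / -3375 = -0.008889
|∇h| = √(-0.01333² + -0.008889²) = 0.01602
Seepage velocity v = K·i/n = 5.9 × 0.01602 / 0.28 = 0.3376 m/day.

0.34 m/day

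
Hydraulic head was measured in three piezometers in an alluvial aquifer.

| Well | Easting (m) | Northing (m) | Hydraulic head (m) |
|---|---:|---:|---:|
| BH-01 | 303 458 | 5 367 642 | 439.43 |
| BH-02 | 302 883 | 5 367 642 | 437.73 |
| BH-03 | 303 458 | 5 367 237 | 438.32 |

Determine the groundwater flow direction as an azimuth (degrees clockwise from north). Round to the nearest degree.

227°

∂h/∂x = (437.73 − 439.43) / (302883 − 303458) = +0.002957
∂h/∂y = (438.32 − 439.43) / (5367237 − 5367642) = +0.002741
Flow direction (−∇h) has components (-0.002957 E, -0.002741 N).
Azimuth = atan2(E, N) = atan2(-0.002957, -0.002741) = 227.2° ≈ 227°.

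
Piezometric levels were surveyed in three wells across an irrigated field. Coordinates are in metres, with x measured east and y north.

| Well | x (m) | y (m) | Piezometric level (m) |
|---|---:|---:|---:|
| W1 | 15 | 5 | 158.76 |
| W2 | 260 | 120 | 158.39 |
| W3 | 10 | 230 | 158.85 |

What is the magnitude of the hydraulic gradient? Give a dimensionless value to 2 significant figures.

0.0017

Differences from W1: to W2 (Δx, Δy, Δh) = (245, 115, -0.37); to W3 = (-5, 225, +0.09).
Determinant of the coordinate differences = 245·225 − (-5)·115 = 55700.
∂h/∂x = [(-0.37)·225 − (+0.09)·115] / 55700 = -0.001680
∂h/∂y = [245·(+0.09) − (-5)·(-0.37)] / 55700 = +0.0003627
|∇h| = √(-0.001680² + 0.0003627²) = 0.001719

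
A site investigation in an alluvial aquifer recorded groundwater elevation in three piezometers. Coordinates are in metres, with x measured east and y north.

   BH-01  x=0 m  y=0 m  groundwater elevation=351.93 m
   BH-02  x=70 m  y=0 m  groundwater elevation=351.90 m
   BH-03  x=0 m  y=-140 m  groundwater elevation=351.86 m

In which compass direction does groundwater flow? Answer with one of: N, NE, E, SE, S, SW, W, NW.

SE

∂h/∂x = (351.90 − 351.93) / (70 − 0) = -0.0004286
∂h/∂y = (351.86 − 351.93) / (-140 − 0) = +0.0005000
Flow = −∇h = (+0.0004286 east, -0.0005000 north), which points southeast.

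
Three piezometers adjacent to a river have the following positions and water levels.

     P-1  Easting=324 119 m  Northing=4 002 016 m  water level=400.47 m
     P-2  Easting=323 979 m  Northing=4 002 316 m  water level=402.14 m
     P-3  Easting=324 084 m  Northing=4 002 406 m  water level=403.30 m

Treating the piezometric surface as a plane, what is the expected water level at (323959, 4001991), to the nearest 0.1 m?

Differences from P-1: to P-2 (Δx, Δy, Δh) = (-140, 300, +1.67); to P-3 = (-35, 390, +2.83).
Determinant of the coordinate differences = (-140)·390 − (-35)·300 = -44100.
∂h/∂x = [(+1.67)·390 − (+2.83)·300] / -44100 = +0.004483
∂h/∂y = [(-140)·(+2.83) − (-35)·(+1.67)] / -44100 = +0.007659
h(323959, 4001991) = 400.47 + (+0.004483)·(-160) + (+0.007659)·(-25) = 400.47 -0.717 -0.191 = 399.561 m.

399.6 m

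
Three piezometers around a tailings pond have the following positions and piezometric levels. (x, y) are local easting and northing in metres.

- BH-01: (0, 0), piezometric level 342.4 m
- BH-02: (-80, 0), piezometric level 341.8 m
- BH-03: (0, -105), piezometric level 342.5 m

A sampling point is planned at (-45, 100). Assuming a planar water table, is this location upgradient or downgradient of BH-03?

downgradient

∂h/∂x = (341.8 − 342.4) / (-80 − 0) = +0.007500
∂h/∂y = (342.5 − 342.4) / (-105 − 0) = -0.0009524
Head at (-45, 100) = 342.4 + (+0.007500)·(-45) + (-0.0009524)·(100) = 341.97 m.
That is lower than the 342.5 m at BH-03, so the point is downgradient.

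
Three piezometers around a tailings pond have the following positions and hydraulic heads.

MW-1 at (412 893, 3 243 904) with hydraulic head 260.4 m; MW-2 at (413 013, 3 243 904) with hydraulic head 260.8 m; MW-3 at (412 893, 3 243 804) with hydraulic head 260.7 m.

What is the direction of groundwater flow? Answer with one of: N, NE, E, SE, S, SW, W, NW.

∂h/∂x = (260.8 − 260.4) / (413013 − 412893) = +0.003333
∂h/∂y = (260.7 − 260.4) / (3243804 − 3243904) = -0.003000
Flow = −∇h = (-0.003333 east, +0.003000 north), which points northwest.

NW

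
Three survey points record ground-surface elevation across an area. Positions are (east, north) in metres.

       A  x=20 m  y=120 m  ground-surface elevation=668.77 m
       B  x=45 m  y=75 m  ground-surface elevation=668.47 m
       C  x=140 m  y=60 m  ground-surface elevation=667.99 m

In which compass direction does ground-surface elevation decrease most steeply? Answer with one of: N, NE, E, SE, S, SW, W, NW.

SE

Differences from A: to B (Δx, Δy, Δh) = (25, -45, -0.30); to C = (120, -60, -0.78).
Determinant of the coordinate differences = 25·(-60) − 120·(-45) = 3900.
∂z/∂x = [(-0.30)·(-60) − (-0.78)·(-45)] / 3900 = -0.004385
∂z/∂y = [25·(-0.78) − 120·(-0.30)] / 3900 = +0.004231
Steepest decrease is along −∇f = (+0.004385 E, -0.004231 N) → southeast.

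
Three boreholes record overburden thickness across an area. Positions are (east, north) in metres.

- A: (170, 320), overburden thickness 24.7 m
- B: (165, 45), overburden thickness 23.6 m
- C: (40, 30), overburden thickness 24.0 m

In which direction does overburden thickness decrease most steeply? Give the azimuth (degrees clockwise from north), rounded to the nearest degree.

With d = a·x + b·y + c and A as origin, the differences give:
  (-5)·a + (-275)·b = -1.1
  (-130)·a + (-290)·b = -0.7
Eliminate b (×(-290) and ×(-275), subtract): -34300·a = 126.50 → a = ∂d/∂x = -0.003688
Back-substitute: b = ∂d/∂y = +0.004067.
Steepest decrease is along −∇f: components (+0.003688 E, -0.004067 N).
Azimuth = atan2(+0.003688, -0.004067) = 137.8° ≈ 138°.

138°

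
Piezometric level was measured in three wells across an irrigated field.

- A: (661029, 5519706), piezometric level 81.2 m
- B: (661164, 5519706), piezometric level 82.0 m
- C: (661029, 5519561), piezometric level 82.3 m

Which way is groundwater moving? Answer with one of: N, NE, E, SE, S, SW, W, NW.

NW

∂h/∂x = (82.0 − 81.2) / (661164 − 661029) = +0.005926
∂h/∂y = (82.3 − 81.2) / (5519561 − 5519706) = -0.007586
Flow = −∇h = (-0.005926 east, +0.007586 north), which points northwest.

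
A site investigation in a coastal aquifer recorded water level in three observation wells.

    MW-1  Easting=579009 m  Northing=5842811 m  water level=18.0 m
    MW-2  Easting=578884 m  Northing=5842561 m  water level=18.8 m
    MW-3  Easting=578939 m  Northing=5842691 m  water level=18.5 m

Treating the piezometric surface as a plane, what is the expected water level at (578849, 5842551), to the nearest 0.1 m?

With h = a·x + b·y + c and MW-1 as origin, the differences give:
  (-125)·a + (-250)·b = +0.8
  (-70)·a + (-120)·b = +0.5
Eliminate b (×(-120) and ×(-250), subtract): -2500·a = 29.00 → a = ∂h/∂x = -0.01160
Back-substitute: b = ∂h/∂y = +0.002600.
h(578849, 5842551) = 18.0 + (-0.01160)·(-160) + (+0.002600)·(-260) = 18.0 +1.856 -0.676 = 19.180 m.

19.2 m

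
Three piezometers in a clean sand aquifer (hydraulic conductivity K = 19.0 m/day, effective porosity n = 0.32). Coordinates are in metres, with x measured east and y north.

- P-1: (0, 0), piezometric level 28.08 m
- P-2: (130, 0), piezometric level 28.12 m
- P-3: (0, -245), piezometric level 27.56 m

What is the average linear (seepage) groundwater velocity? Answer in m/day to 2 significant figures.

∂h/∂x = (28.12 − 28.08) / (130 − 0) = +0.0003077
∂h/∂y = (27.56 − 28.08) / (-245 − 0) = +0.002122
|∇h| = √(0.0003077² + 0.002122²) = 0.002144
Seepage velocity v = K·i/n = 19.0 × 0.002144 / 0.32 = 0.1273 m/day.

0.13 m/day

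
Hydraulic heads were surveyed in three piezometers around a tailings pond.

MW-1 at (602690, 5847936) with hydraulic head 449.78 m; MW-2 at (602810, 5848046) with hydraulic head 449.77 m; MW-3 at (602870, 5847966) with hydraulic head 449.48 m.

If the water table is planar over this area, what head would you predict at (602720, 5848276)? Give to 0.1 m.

Taking MW-1 as reference: MW-2−MW-1 = (120, 110, -0.01); MW-3−MW-1 = (180, 30, -0.30).
Determinant of the coordinate differences = 120·30 − 180·110 = -16200.
∂h/∂x = [(-0.01)·30 − (-0.30)·110] / -16200 = -0.002019
∂h/∂y = [120·(-0.30) − 180·(-0.01)] / -16200 = +0.002111
h(602720, 5848276) = 449.78 + (-0.002019)·(30) + (+0.002111)·(340) = 449.78 -0.061 +0.718 = 450.437 m.

450.4 m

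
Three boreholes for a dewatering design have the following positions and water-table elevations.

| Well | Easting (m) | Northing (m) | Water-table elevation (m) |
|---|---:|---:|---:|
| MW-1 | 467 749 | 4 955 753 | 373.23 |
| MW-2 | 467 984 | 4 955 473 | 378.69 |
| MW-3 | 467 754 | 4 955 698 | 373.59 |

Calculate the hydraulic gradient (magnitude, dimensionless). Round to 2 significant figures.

0.018

Taking MW-1 as reference: MW-2−MW-1 = (235, -280, +5.46); MW-3−MW-1 = (5, -55, +0.36).
Solve a·Δx + b·Δy = Δh: det = 235·(-55) − 5·(-280) = -11525.
∂h/∂x = [(+5.46)·(-55) − (+0.36)·(-280)] / -11525 = +0.01731
∂h/∂y = [235·(+0.36) − 5·(+5.46)] / -11525 = -0.004972
|∇h| = √(0.01731² + -0.004972²) = 0.01801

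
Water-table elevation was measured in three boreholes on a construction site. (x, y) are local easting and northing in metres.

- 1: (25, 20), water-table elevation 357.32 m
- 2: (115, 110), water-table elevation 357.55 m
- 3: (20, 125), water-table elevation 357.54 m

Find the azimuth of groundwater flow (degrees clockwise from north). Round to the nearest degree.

Taking 1 as reference: 2−1 = (90, 90, +0.23); 3−1 = (-5, 105, +0.22).
Solve a·Δx + b·Δy = Δh: det = 90·105 − (-5)·90 = 9900.
∂h/∂x = [(+0.23)·105 − (+0.22)·90] / 9900 = +0.0004394
∂h/∂y = [90·(+0.22) − (-5)·(+0.23)] / 9900 = +0.002116
Flow direction (−∇h) has components (-0.0004394 E, -0.002116 N).
Azimuth = atan2(E, N) = atan2(-0.0004394, -0.002116) = 191.7° ≈ 192°.

192°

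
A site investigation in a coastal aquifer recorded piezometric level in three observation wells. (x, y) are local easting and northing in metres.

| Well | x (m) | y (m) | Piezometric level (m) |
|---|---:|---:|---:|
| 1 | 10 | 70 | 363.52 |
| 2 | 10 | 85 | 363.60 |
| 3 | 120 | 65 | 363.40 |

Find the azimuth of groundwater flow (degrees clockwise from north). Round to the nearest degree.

171°

Three-point gradient (reference 1): Δ to 2 = (0, 15, +0.08), Δ to 3 = (110, -5, -0.12).
∂h/∂x = -0.0008485, ∂h/∂y = +0.005333 (det = -1650).
Flow direction (−∇h) has components (+0.0008485 E, -0.005333 N).
Azimuth = atan2(E, N) = atan2(+0.0008485, -0.005333) = 171.0° ≈ 171°.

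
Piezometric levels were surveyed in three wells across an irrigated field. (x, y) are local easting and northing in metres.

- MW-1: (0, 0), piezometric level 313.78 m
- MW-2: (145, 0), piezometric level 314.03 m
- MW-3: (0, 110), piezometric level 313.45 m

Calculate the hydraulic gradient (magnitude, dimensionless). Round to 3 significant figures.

0.00346

∂h/∂x = (314.03 − 313.78) / (145 − 0) = +0.001724
∂h/∂y = (313.45 − 313.78) / (110 − 0) = -0.003000
|∇h| = √(0.001724² + -0.003000²) = 0.00346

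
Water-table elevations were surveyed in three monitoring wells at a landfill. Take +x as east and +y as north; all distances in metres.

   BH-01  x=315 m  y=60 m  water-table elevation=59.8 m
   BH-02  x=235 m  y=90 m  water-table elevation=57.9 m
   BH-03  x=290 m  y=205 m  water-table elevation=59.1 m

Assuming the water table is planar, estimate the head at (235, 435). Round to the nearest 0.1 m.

57.6 m

Taking BH-01 as reference: BH-02−BH-01 = (-80, 30, -1.9); BH-03−BH-01 = (-25, 145, -0.7).
Solve a·Δx + b·Δy = Δh: det = (-80)·145 − (-25)·30 = -10850.
∂h/∂x = [(-1.9)·145 − (-0.7)·30] / -10850 = +0.02346
∂h/∂y = [(-80)·(-0.7) − (-25)·(-1.9)] / -10850 = -0.0007834
h(235, 435) = 59.8 + (+0.02346)·(-80) + (-0.0007834)·(375) = 59.8 -1.876 -0.294 = 57.630 m.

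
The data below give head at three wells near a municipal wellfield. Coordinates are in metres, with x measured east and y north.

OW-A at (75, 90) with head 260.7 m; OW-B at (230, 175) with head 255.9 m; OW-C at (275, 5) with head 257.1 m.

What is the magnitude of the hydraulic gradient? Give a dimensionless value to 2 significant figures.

Three-point gradient (reference OW-A): Δ to OW-B = (155, 85, -4.8), Δ to OW-C = (200, -85, -3.6).
∂h/∂x = -0.02366, ∂h/∂y = -0.01332 (det = -30175).
|∇h| = √(-0.02366² + -0.01332²) = 0.02715

0.027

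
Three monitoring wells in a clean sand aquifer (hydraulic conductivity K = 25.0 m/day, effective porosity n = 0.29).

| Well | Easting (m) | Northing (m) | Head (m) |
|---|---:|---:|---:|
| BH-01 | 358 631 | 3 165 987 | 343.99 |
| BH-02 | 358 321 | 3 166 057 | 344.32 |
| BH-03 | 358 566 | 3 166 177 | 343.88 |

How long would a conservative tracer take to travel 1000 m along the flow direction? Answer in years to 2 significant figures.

19 years

Taking BH-01 as reference: BH-02−BH-01 = (-310, 70, +0.33); BH-03−BH-01 = (-65, 190, -0.11).
Determinant of the coordinate differences = (-310)·190 − (-65)·70 = -54350.
∂h/∂x = [(+0.33)·190 − (-0.11)·70] / -54350 = -0.001295
∂h/∂y = [(-310)·(-0.11) − (-65)·(+0.33)] / -54350 = -0.001022
|∇h| = √(-0.001295² + -0.001022²) = 0.00165
Seepage velocity v = K·i/n = 25.0 × 0.00165 / 0.29 = 0.1422 m/day.
t = 1000 / 0.1422 = 7032 days = 19.3 years.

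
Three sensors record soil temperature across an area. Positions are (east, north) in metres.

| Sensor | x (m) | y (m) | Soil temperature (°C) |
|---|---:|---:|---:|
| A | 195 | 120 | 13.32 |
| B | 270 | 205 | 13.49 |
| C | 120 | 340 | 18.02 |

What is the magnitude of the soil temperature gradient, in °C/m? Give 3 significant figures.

Taking A as reference: B−A = (75, 85, +0.17); C−A = (-75, 220, +4.70).
Solve a·Δx + b·Δy = ΔT: det = 75·220 − (-75)·85 = 22875.
∂T/∂x = [(+0.17)·220 − (+4.70)·85] / 22875 = -0.01583
∂T/∂y = [75·(+4.70) − (-75)·(+0.17)] / 22875 = +0.01597
|∇f| = √(-0.01583² + 0.01597²) = 0.02249 °C/m

0.0225 °C/m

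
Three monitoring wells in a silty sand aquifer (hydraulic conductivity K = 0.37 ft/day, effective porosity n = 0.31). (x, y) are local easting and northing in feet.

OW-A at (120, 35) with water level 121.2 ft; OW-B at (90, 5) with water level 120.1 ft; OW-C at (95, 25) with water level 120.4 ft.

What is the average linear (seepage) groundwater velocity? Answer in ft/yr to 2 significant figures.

13 ft/yr

Differences from OW-A: to OW-B (Δx, Δy, Δh) = (-30, -30, -1.1); to OW-C = (-25, -10, -0.8).
Determinant of the coordinate differences = (-30)·(-10) − (-25)·(-30) = -450.
∂h/∂x = [(-1.1)·(-10) − (-0.8)·(-30)] / -450 = +0.02889
∂h/∂y = [(-30)·(-0.8) − (-25)·(-1.1)] / -450 = +0.007778
|∇h| = √(0.02889² + 0.007778²) = 0.02992
Seepage velocity v = K·i/n = 0.37 × 0.02992 / 0.31 = 0.03571 ft/day = 13.04 ft/yr.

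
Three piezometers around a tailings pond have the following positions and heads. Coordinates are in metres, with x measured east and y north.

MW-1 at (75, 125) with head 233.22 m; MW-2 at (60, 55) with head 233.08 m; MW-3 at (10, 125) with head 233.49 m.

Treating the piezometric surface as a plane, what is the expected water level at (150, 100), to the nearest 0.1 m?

232.8 m

Three-point gradient (reference MW-1): Δ to MW-2 = (-15, -70, -0.14), Δ to MW-3 = (-65, 0, +0.27).
∂h/∂x = -0.004154, ∂h/∂y = +0.002890 (det = -4550).
h(150, 100) = 233.22 + (-0.004154)·(75) + (+0.002890)·(-25) = 233.22 -0.312 -0.072 = 232.836 m.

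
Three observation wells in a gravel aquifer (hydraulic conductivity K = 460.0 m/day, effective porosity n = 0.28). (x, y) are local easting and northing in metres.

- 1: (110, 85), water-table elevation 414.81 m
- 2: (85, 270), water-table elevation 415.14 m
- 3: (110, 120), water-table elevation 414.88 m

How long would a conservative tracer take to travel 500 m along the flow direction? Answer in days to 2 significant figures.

120 days

Differences from 1: to 2 (Δx, Δy, Δh) = (-25, 185, +0.33); to 3 = (0, 35, +0.07).
Solve a·Δx + b·Δy = Δh: det = (-25)·35 − 0·185 = -875.
∂h/∂x = [(+0.33)·35 − (+0.07)·185] / -875 = +0.001600
∂h/∂y = [(-25)·(+0.07) − 0·(+0.33)] / -875 = +0.002000
|∇h| = √(0.001600² + 0.002000²) = 0.002561
Seepage velocity v = K·i/n = 460.0 × 0.002561 / 0.28 = 4.207 m/day.
t = 500 / 4.207 = 118.8 days.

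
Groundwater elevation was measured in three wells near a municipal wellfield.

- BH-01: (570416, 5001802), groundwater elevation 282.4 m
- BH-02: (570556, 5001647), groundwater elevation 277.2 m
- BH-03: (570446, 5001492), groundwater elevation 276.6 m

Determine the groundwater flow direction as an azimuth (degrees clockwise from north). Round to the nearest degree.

133°

Taking BH-01 as reference: BH-02−BH-01 = (140, -155, -5.2); BH-03−BH-01 = (30, -310, -5.8).
Solve a·Δx + b·Δy = Δh: det = 140·(-310) − 30·(-155) = -38750.
∂h/∂x = [(-5.2)·(-310) − (-5.8)·(-155)] / -38750 = -0.01840
∂h/∂y = [140·(-5.8) − 30·(-5.2)] / -38750 = +0.01693
Flow direction (−∇h) has components (+0.01840 E, -0.01693 N).
Azimuth = atan2(E, N) = atan2(+0.01840, -0.01693) = 132.6° ≈ 133°.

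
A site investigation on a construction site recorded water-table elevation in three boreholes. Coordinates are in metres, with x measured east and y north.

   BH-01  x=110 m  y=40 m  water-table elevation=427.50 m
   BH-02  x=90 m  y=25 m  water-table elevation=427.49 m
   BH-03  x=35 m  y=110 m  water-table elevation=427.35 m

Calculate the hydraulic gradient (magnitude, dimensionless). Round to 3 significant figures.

0.00147

With h = a·x + b·y + c and BH-01 as origin, the differences give:
  (-20)·a + (-15)·b = -0.01
  (-75)·a + 70·b = -0.15
Eliminate b (×70 and ×(-15), subtract): -2525·a = -2.950 → a = ∂h/∂x = +0.001168
Back-substitute: b = ∂h/∂y = -0.0008911.
|∇h| = √(0.001168² + -0.0008911²) = 0.001469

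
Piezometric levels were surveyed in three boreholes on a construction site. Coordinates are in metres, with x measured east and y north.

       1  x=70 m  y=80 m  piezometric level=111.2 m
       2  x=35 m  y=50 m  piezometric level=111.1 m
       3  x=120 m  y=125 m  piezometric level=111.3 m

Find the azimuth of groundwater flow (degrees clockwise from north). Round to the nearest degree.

315°

Taking 1 as reference: 2−1 = (-35, -30, -0.1); 3−1 = (50, 45, +0.1).
Determinant of the coordinate differences = (-35)·45 − 50·(-30) = -75.
∂h/∂x = [(-0.1)·45 − (+0.1)·(-30)] / -75 = +0.02000
∂h/∂y = [(-35)·(+0.1) − 50·(-0.1)] / -75 = -0.02000
Flow direction (−∇h) has components (-0.02000 E, +0.02000 N).
Azimuth = atan2(E, N) = atan2(-0.02000, +0.02000) = 315.0° ≈ 315°.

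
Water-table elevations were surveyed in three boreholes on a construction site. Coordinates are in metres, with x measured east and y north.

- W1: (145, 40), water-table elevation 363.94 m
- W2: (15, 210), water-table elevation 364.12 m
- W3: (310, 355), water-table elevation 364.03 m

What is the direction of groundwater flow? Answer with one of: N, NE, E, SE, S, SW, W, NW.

SE

Three-point gradient (reference W1): Δ to W2 = (-130, 170, +0.18), Δ to W3 = (165, 315, +0.09).
∂h/∂x = -0.0006000, ∂h/∂y = +0.0006000 (det = -69000).
Flow = −∇h = (+0.0006000 east, -0.0006000 north), which points southeast.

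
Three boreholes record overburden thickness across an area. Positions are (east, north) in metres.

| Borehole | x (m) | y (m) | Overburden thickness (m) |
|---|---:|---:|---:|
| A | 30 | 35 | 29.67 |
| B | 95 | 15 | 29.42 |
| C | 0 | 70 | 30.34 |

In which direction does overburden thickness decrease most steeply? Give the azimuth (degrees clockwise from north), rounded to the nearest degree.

187°

Three-point gradient (reference A): Δ to B = (65, -20, -0.25), Δ to C = (-30, 35, +0.67).
∂d/∂x = +0.002776, ∂d/∂y = +0.02152 (det = 1675).
Steepest decrease is along −∇f: components (-0.002776 E, -0.02152 N).
Azimuth = atan2(-0.002776, -0.02152) = 187.3° ≈ 187°.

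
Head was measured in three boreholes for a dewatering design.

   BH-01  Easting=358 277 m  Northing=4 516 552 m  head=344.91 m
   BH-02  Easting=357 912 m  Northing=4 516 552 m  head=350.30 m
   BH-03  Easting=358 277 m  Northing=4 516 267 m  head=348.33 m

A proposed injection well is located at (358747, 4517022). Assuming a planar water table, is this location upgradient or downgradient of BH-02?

∂h/∂x = (350.30 − 344.91) / (357912 − 358277) = -0.01477
∂h/∂y = (348.33 − 344.91) / (4516267 − 4516552) = -0.01200
Head at (358747, 4517022) = 344.91 + (-0.01477)·(470) + (-0.01200)·(470) = 332.33 m.
That is lower than the 350.30 m at BH-02, so the point is downgradient.

downgradient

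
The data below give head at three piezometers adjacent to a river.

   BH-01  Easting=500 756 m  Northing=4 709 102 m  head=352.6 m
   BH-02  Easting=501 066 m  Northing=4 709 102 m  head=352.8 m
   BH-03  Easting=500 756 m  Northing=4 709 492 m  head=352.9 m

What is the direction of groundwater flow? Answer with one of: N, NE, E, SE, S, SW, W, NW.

SW

∂h/∂x = (352.8 − 352.6) / (501066 − 500756) = +0.0006452
∂h/∂y = (352.9 − 352.6) / (4709492 − 4709102) = +0.0007692
Flow = −∇h = (-0.0006452 east, -0.0007692 north), which points southwest.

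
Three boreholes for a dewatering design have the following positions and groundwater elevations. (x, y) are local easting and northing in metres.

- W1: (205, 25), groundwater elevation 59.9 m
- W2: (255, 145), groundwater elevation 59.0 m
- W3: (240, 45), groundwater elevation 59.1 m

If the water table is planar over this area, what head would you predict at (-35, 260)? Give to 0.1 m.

Differences from W1: to W2 (Δx, Δy, Δh) = (50, 120, -0.9); to W3 = (35, 20, -0.8).
Solve a·Δx + b·Δy = Δh: det = 50·20 − 35·120 = -3200.
∂h/∂x = [(-0.9)·20 − (-0.8)·120] / -3200 = -0.02437
∂h/∂y = [50·(-0.8) − 35·(-0.9)] / -3200 = +0.002656
h(-35, 260) = 59.9 + (-0.02437)·(-240) + (+0.002656)·(235) = 59.9 +5.850 +0.624 = 66.374 m.

66.4 m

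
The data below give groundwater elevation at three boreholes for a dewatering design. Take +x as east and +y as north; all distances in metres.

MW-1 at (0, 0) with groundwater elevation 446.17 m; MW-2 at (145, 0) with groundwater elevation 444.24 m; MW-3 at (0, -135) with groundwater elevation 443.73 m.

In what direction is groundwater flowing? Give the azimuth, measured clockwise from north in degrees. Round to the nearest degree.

∂h/∂x = (444.24 − 446.17) / (145 − 0) = -0.01331
∂h/∂y = (443.73 − 446.17) / (-135 − 0) = +0.01807
Flow direction (−∇h) has components (+0.01331 E, -0.01807 N).
Azimuth = atan2(E, N) = atan2(+0.01331, -0.01807) = 143.6° ≈ 144°.

144°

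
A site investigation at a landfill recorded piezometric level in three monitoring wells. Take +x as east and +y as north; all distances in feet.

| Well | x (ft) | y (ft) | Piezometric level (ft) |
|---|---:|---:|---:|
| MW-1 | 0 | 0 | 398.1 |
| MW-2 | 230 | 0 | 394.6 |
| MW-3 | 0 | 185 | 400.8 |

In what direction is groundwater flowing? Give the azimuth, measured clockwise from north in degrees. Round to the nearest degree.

∂h/∂x = (394.6 − 398.1) / (230 − 0) = -0.01522
∂h/∂y = (400.8 − 398.1) / (185 − 0) = +0.01459
Flow direction (−∇h) has components (+0.01522 E, -0.01459 N).
Azimuth = atan2(E, N) = atan2(+0.01522, -0.01459) = 133.8° ≈ 134°.

134°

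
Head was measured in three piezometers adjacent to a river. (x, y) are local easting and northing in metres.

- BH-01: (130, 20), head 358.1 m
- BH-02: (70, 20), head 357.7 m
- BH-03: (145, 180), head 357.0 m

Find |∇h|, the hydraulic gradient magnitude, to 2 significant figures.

With h = a·x + b·y + c and BH-01 as origin, the differences give:
  (-60)·a + 0·b = -0.4
  15·a + 160·b = -1.1
Eliminate b (×160 and ×0, subtract): -9600·a = -64.00 → a = ∂h/∂x = +0.006667
Back-substitute: b = ∂h/∂y = -0.007500.
|∇h| = √(0.006667² + -0.007500²) = 0.01003

0.010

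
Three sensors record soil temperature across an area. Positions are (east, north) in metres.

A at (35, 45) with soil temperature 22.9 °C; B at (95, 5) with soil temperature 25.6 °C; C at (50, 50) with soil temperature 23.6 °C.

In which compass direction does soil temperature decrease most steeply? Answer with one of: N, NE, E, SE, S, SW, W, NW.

Taking A as reference: B−A = (60, -40, +2.7); C−A = (15, 5, +0.7).
Determinant of the coordinate differences = 60·5 − 15·(-40) = 900.
∂T/∂x = [(+2.7)·5 − (+0.7)·(-40)] / 900 = +0.04611
∂T/∂y = [60·(+0.7) − 15·(+2.7)] / 900 = +0.001667
Steepest decrease is along −∇f = (-0.04611 E, -0.001667 N) → west.

W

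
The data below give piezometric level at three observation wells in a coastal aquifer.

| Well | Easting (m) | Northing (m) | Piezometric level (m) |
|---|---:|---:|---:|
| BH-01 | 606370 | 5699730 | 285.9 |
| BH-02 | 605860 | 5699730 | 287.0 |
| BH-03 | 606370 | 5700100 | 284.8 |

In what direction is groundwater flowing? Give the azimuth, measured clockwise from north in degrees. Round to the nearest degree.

036°

∂h/∂x = (287.0 − 285.9) / (605860 − 606370) = -0.002157
∂h/∂y = (284.8 − 285.9) / (5700100 − 5699730) = -0.002973
Flow direction (−∇h) has components (+0.002157 E, +0.002973 N).
Azimuth = atan2(E, N) = atan2(+0.002157, +0.002973) = 36.0° ≈ 036°.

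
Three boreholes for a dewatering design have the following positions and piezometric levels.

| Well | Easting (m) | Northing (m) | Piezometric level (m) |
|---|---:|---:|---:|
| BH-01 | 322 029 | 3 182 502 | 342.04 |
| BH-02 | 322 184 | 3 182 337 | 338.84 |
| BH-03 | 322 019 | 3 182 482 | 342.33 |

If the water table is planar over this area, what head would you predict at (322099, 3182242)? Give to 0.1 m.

341.1 m

Taking BH-01 as reference: BH-02−BH-01 = (155, -165, -3.20); BH-03−BH-01 = (-10, -20, +0.29).
Solve a·Δx + b·Δy = Δh: det = 155·(-20) − (-10)·(-165) = -4750.
∂h/∂x = [(-3.20)·(-20) − (+0.29)·(-165)] / -4750 = -0.02355
∂h/∂y = [155·(+0.29) − (-10)·(-3.20)] / -4750 = -0.002726
h(322099, 3182242) = 342.04 + (-0.02355)·(70) + (-0.002726)·(-260) = 342.04 -1.648 +0.709 = 341.101 m.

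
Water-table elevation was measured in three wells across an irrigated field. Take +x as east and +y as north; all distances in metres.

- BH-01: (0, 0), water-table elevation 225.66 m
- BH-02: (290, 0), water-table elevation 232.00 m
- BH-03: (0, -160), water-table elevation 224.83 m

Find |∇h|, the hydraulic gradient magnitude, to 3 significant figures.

0.0225

∂h/∂x = (232.00 − 225.66) / (290 − 0) = +0.02186
∂h/∂y = (224.83 − 225.66) / (-160 − 0) = +0.005187
|∇h| = √(0.02186² + 0.005187²) = 0.02247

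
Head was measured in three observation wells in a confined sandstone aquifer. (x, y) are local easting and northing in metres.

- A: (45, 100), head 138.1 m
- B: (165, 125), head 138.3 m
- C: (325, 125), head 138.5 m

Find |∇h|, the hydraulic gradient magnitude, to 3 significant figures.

0.00236

With h = a·x + b·y + c and A as origin, the differences give:
  120·a + 25·b = +0.2
  280·a + 25·b = +0.4
Eliminate b (×25 and ×25, subtract): -4000·a = -5.00 → a = ∂h/∂x = +0.001250
Back-substitute: b = ∂h/∂y = +0.002000.
|∇h| = √(0.001250² + 0.002000²) = 0.002358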